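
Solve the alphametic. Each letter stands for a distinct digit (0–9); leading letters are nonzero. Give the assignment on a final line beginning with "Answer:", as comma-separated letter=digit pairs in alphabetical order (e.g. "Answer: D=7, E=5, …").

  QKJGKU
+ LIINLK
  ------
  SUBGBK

Step 1. [col 1: U + K ≡ K (mod 10)] column 1: given nothing yet, carry-in 0, and all letters distinct, none taken yet, U+K≡K (mod 10) forces U=0 ⇒ U=0.
Step 2. [col 1: U + K ≡ K (mod 10)] several values work for K in column 1 (U + K ≡ K (mod 10), carry-in 0); try K=6. So K=6.
Step 3. [col 2: K + L ≡ B (mod 10)] B=1 is one option consistent with column 2 (K + L ≡ B (mod 10), carry-in 0) — take it, so B=1.
Step 4. [col 2: K + L ≡ B (mod 10)] column 2: given K=6, B=1, carry-in 0, and digits 0,1,6 already taken and all letters distinct, K+L≡B (mod 10) forces L=5, so L=5.
Step 5. [col 3: G + N ≡ G (mod 10)] in column 3 we have G+N≡G with carry-in 1; given nothing yet and digits 0,1,5,6 already taken and all letters distinct, that pins N to 9, so N=9.
Step 6. [col 3: G + N ≡ G (mod 10)] no forcing yet in column 3 (carry-in 1); G=4 is free and consistent — try it, so G=4.
Step 7. [col 4: J + I ≡ B (mod 10)] I=3 is one option consistent with column 4 (J + I ≡ B (mod 10), carry-in 1) — take it, so I=3.
Step 8. [col 4: J + I ≡ B (mod 10)] column 4 reads J+I+carry(1)=B with I=3, B=1; with digits 0,1,3,4,5,6,9 already taken and all letters distinct, the only value for J is 7, so J=7.
Step 9. [col 6: Q + L ≡ S (mod 10)] column 6: given L=5, carry-in 1, and digits 0,1,3,4,5,6,7,9 already taken and all letters distinct, Q+L≡S (mod 10) forces Q=2 ⇒ Q=2.
Step 10. [col 6: Q + L ≡ S (mod 10)] column 6: given Q=2, L=5, carry-in 1, and digits 0,1,2,3,4,5,6,7,9 already taken and all letters distinct, Q+L≡S (mod 10) forces S=8 ⇒ S=8.

Answer: B=1, G=4, I=3, J=7, K=6, L=5, N=9, Q=2, S=8, U=0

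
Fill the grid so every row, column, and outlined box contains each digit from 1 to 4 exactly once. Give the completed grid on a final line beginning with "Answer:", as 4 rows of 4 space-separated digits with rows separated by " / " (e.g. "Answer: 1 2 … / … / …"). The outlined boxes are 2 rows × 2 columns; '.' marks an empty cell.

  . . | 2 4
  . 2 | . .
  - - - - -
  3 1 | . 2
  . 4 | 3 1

Step 1. [r2c3∈{1}] r2c3 is down to just 1 ⇒ r2c3=1.
Step 2. [r3c3∈{4}] only 4 remains possible at r3c3, so r3c3=4.
Step 3. [r4c1∈{2}] r4c1 has the single candidate 2, so r4c1=2.
Step 4. [r2c4∈{3}] r2c4 has the single candidate 3, so r2c4=3.
Step 5. [r1c1∈{1}] only 1 remains possible at r1c1. So r1c1=1.
Step 6. [r2c1∈{4}] r2c1 is down to just 4. So r2c1=4.
Step 7. [r1c2∈{3}] nothing but 3 survives at r1c2 ⇒ r1c2=3.

Answer: 1 3 2 4 / 4 2 1 3 / 3 1 4 2 / 2 4 3 1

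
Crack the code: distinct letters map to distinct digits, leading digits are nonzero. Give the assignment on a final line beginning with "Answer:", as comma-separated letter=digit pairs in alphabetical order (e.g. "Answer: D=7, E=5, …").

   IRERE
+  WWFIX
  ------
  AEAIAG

Step 1. [col 1: E + X ≡ G (mod 10)] X=9 is one option consistent with column 1 (E + X ≡ G (mod 10), carry-in 0) — take it ⇒ X=9.
Step 2. [col 1: E + X ≡ G (mod 10)] E=6 is one option consistent with column 1 (E + X ≡ G (mod 10), carry-in 0) — take it ⇒ E=6.
Step 3. [A] adding two 5-digit numbers gives at most 5+1 digits, and here it does — A is that final carry and must be 1 ⇒ A=1.
Step 4. [col 1: E + X ≡ G (mod 10)] column 1: given E=6, X=9, carry-in 0, and digits 1,6,9 already taken and all letters distinct, E+X≡G (mod 10) forces G=5, so G=5.
Step 5. [col 2: R + I ≡ A (mod 10)] I=7 is one option consistent with column 2 (R + I ≡ A (mod 10), carry-in 1) — take it ⇒ I=7.
Step 6. [col 2: R + I ≡ A (mod 10)] column 2 reads R+I+carry(1)=A with I=7, A=1; with digits 1,5,6,7,9 already taken and all letters distinct, the only value for R is 3 ⇒ R=3.
Step 7. [col 3: E + F ≡ I (mod 10)] in column 3 we have E+F≡I with carry-in 1; given E=6, I=7 and digits 1,3,5,6,7,9 already taken and all letters distinct, that pins F to 0 ⇒ F=0.
Step 8. [col 4: R + W ≡ A (mod 10)] from column 4 (R=3, A=1, carry-in 0, digits 0,1,3,5,6,7,9 already taken and all letters distinct): W must equal 8, so W=8.

Answer: A=1, E=6, F=0, G=5, I=7, R=3, W=8, X=9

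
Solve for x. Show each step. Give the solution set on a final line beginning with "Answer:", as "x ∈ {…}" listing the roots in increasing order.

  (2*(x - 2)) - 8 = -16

Step 1. [(2*(x - 2)) - 8 = -16] peel the -8: add 8 from each side, so sub: 2*(x - 2) = -8.
Step 2. [2*(x - 2) = -8] leading coefficient 2: divide by 2. So div: x - 2 = -4.
Step 3. [x - 2 = -4] -2 is outermost — add 2 both sides. So sub: x = -2.

Answer: x ∈ {-2}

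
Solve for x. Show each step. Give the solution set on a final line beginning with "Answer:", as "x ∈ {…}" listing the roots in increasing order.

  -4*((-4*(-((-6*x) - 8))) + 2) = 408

Step 1. [-4*((-4*(-((-6*x) - 8))) + 2) = 408] leading coefficient -4: divide by -4, so div: (-4*(-((-6*x) - 8))) + 2 = -102.
Step 2. [(-4*(-((-6*x) - 8))) + 2 = -102] peel the +2: subtract 2 from each side. So sub: -4*(-((-6*x) - 8)) = -104.
Step 3. [-4*(-((-6*x) - 8)) = -104] divide by the outer -4. So div: -((-6*x) - 8) = 26.
Step 4. [-((-6*x) - 8) = 26] LHS negated; negate both sides. So neg: (-6*x) - 8 = -26.
Step 5. [(-6*x) - 8 = -26] -8 is outermost — add 8 both sides. So sub: -6*x = -18.
Step 6. [-6*x = -18] leading coefficient -6: divide by -6, so div: x = 3.

Answer: x ∈ {3}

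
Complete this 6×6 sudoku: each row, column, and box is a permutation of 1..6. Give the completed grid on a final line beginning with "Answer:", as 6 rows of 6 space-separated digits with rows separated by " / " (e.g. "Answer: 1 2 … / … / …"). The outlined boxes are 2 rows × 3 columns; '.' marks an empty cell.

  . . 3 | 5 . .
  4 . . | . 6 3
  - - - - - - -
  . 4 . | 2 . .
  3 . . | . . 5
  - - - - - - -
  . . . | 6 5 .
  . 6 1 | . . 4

Step 1. [r5c1∈{2}] only 2 remains possible at r5c1. So r5c1=2.
Step 2. [r2c4∈{1}] r2c4's peers cover all but 1, so r2c4=1.
Step 3. [r4c3∈{2,6}] 6 has one home in row 4: r4c3 ⇒ r4c3=6.
Step 4. [r2c3∈{2,5}] 2 has one home in col 3: r2c3, so r2c3=2.
Step 5. [r1c5∈{2,4}] row 1 places 4 nowhere but r1c5, so r1c5=4.
Step 6. [r4c5∈{1}] only 1 remains possible at r4c5, so r4c5=1.
Step 7. [r3c1∈{1,5}] r3c1 is the only open cell in row 3 admitting 1, so r3c1=1.
Step 8. [r6c5∈{2,3}] r6c5 is the only open cell in row 6 admitting 2 ⇒ r6c5=2.
Step 9. [r5c2∈{3}] r5c2's peers cover all but 3. So r5c2=3.
Step 10. [r6c1∈{5}] nothing but 5 survives at r6c1 ⇒ r6c1=5.
Step 11. [r1c6∈{2}] r1c6's peers cover all but 2. So r1c6=2.
Step 12. [r2c2∈{5}] r2c2's peers cover all but 5, so r2c2=5.
Step 13. [r4c2∈{2}] r4c2's peers cover all but 2. So r4c2=2.
Step 14. [r3c6∈{6}] r3c6 has the single candidate 6, so r3c6=6.
Step 15. [r5c6∈{1}] r5c6's peers cover all but 1, so r5c6=1.
Step 16. [r1c1∈{6}] nothing but 6 survives at r1c1, so r1c1=6.
Step 17. [r3c3∈{5}] r3c3 has the single candidate 5. So r3c3=5.
Step 18. [r3c5∈{3}] nothing but 3 survives at r3c5. So r3c5=3.
Step 19. [r4c4∈{4}] r4c4 is down to just 4. So r4c4=4.
Step 20. [r5c3∈{4}] r5c3 has the single candidate 4, so r5c3=4.
Step 21. [r1c2∈{1}] r1c2's peers cover all but 1. So r1c2=1.
Step 22. [r6c4∈{3}] r6c4's peers cover all but 3 ⇒ r6c4=3.

Answer: 6 1 3 5 4 2 / 4 5 2 1 6 3 / 1 4 5 2 3 6 / 3 2 6 4 1 5 / 2 3 4 6 5 1 / 5 6 1 3 2 4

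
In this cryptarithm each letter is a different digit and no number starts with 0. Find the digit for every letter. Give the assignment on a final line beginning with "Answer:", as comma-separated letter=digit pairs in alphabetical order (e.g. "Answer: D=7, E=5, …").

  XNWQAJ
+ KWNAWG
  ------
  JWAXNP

Step 1. [col 1: J + G ≡ P (mod 10)] column 1 (J + G ≡ P (mod 10), carry-in 0) doesn't pin P yet; pick P=1 and continue, so P=1.
Step 2. [col 1: J + G ≡ P (mod 10)] no forcing yet in column 1 (carry-in 0); J=9 is free and consistent — try it, so J=9.
Step 3. [col 1: J + G ≡ P (mod 10)] column 1: given J=9, P=1, carry-in 0, and digits 1,9 already taken and all letters distinct, J+G≡P (mod 10) forces G=2, so G=2.
Step 4. [col 2: A + W ≡ N (mod 10)] column 2 (A + W ≡ N (mod 10), carry-in 1) doesn't pin N yet; pick N=0 and continue. So N=0.
Step 5. [col 2: A + W ≡ N (mod 10)] no forcing yet in column 2 (carry-in 1); W=4 is free and consistent — try it. So W=4.
Step 6. [col 2: A + W ≡ N (mod 10)] column 2: given W=4, N=0, carry-in 1, and digits 0,1,2,4,9 already taken and all letters distinct, A+W≡N (mod 10) forces A=5 ⇒ A=5.
Step 7. [col 3: Q + A ≡ X (mod 10)] column 3: given A=5, carry-in 1, and digits 0,1,2,4,5,9 already taken and all letters distinct, Q+A≡X (mod 10) forces X=3 ⇒ X=3.
Step 8. [col 3: Q + A ≡ X (mod 10)] column 3: given A=5, X=3, carry-in 1, and digits 0,1,2,3,4,5,9 already taken and all letters distinct, Q+A≡X (mod 10) forces Q=7, so Q=7.
Step 9. [col 6: X + K ≡ J (mod 10)] in column 6 we have X+K≡J with carry-in 0; given X=3, J=9 and digits 0,1,2,3,4,5,7,9 already taken and all letters distinct, that pins K to 6, so K=6.

Answer: A=5, G=2, J=9, K=6, N=0, P=1, Q=7, W=4, X=3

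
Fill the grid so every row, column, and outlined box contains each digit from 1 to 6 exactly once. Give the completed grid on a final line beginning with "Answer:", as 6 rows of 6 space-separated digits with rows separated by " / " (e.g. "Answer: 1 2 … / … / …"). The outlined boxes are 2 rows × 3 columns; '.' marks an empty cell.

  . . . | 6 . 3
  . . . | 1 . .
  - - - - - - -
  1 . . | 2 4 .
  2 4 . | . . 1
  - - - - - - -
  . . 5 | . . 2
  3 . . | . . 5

Step 1. [r3c2∈{3,5,6}] across row 3, 5 lands solely at r3c2, so r3c2=5.
Step 2. [r2c2∈{2,3,6}] r2c2 is the only open cell in col 2 admitting 3. So r2c2=3.
Step 3. [r2c6∈{4}] r2c6 is down to just 4 ⇒ r2c6=4.
Step 4. [r4c4∈{3,5}] in col 4, 5 fits only at r4c4, so r4c4=5.
Step 5. [r4c5∈{3,6}] box 4 places 3 nowhere but r4c5, so r4c5=3.
Step 6. [r4c3∈{6}] only 6 remains possible at r4c3. So r4c3=6.
Step 7. [r2c3∈{2}] only 2 remains possible at r2c3 ⇒ r2c3=2.
Step 8. [r1c2∈{1}] only 1 remains possible at r1c2, so r1c2=1.
Step 9. [r5c2∈{6}] nothing but 6 survives at r5c2 ⇒ r5c2=6.
Step 10. [r5c1∈{4}] nothing but 4 survives at r5c1, so r5c1=4.
Step 11. [r1c1∈{5}] only 5 remains possible at r1c1 ⇒ r1c1=5.
Step 12. [r6c5∈{1,6}] row 6 places 6 nowhere but r6c5 ⇒ r6c5=6.
Step 13. [r1c3∈{4}] nothing but 4 survives at r1c3 ⇒ r1c3=4.
Step 14. [r5c4∈{3}] r5c4's peers cover all but 3 ⇒ r5c4=3.
Step 15. [r6c3∈{1}] only 1 remains possible at r6c3 ⇒ r6c3=1.
Step 16. [r3c3∈{3}] r3c3's peers cover all but 3. So r3c3=3.
Step 17. [r2c1∈{6}] r2c1 is down to just 6, so r2c1=6.
Step 18. [r1c5∈{2}] r1c5's peers cover all but 2, so r1c5=2.
Step 19. [r2c5∈{5}] only 5 remains possible at r2c5 ⇒ r2c5=5.
Step 20. [r6c4∈{4}] r6c4's peers cover all but 4. So r6c4=4.
Step 21. [r5c5∈{1}] r5c5 has the single candidate 1 ⇒ r5c5=1.
Step 22. [r6c2∈{2}] nothing but 2 survives at r6c2, so r6c2=2.
Step 23. [r3c6∈{6}] r3c6 has the single candidate 6 ⇒ r3c6=6.

Answer: 5 1 4 6 2 3 / 6 3 2 1 5 4 / 1 5 3 2 4 6 / 2 4 6 5 3 1 / 4 6 5 3 1 2 / 3 2 1 4 6 5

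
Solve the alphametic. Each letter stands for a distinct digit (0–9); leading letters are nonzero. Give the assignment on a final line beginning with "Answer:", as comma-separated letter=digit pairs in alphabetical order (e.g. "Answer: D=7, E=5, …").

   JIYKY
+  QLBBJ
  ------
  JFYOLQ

Step 1. [col 1: Y + J ≡ Q (mod 10)] column 1 (Y + J ≡ Q (mod 10), carry-in 0) doesn't pin J yet; pick J=1 and continue, so J=1.
Step 2. [col 1: Y + J ≡ Q (mod 10)] Y=8 is one option consistent with column 1 (Y + J ≡ Q (mod 10), carry-in 0) — take it ⇒ Y=8.
Step 3. [col 1: Y + J ≡ Q (mod 10)] column 1 reads Y+J+carry(0)=Q with Y=8, J=1; with digits 1,8 already taken and all letters distinct, the only value for Q is 9, so Q=9.
Step 4. [col 2: K + B ≡ L (mod 10)] L=3 is one option consistent with column 2 (K + B ≡ L (mod 10), carry-in 0) — take it. So L=3.
Step 5. [col 2: K + B ≡ L (mod 10)] no forcing yet in column 2 (carry-in 0); K=7 is free and consistent — try it ⇒ K=7.
Step 6. [col 2: K + B ≡ L (mod 10)] column 2 reads K+B+carry(0)=L with K=7, L=3; with digits 1,3,7,8,9 already taken and all letters distinct, the only value for B is 6, so B=6.
Step 7. [col 3: Y + B ≡ O (mod 10)] column 3: given Y=8, B=6, carry-in 1, and digits 1,3,6,7,8,9 already taken and all letters distinct, Y+B≡O (mod 10) forces O=5, so O=5.
Step 8. [col 4: I + L ≡ Y (mod 10)] in column 4 we have I+L≡Y with carry-in 1; given L=3, Y=8 and digits 1,3,5,6,7,8,9 already taken and all letters distinct, that pins I to 4 ⇒ I=4.
Step 9. [col 5: J + Q ≡ F (mod 10)] in column 5 we have J+Q≡F with carry-in 0; given J=1, Q=9 and digits 1,3,4,5,6,7,8,9 already taken and all letters distinct, that pins F to 0. So F=0.

Answer: B=6, F=0, I=4, J=1, K=7, L=3, O=5, Q=9, Y=8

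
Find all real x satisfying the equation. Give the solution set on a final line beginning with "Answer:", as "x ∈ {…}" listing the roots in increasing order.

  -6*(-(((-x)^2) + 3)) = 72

Step 1. [-6*(-(((-x)^2) + 3)) = 72] -6 out front; divide by -6 ⇒ div: -(((-x)^2) + 3) = -12.
Step 2. [-(((-x)^2) + 3) = -12] LHS negated; negate both sides, so neg: ((-x)^2) + 3 = 12.
Step 3. [((-x)^2) + 3 = 12] the outer +3 inverts by subtracting 3 ⇒ sub: (-x)^2 = 9.
Step 4. [(-x)^2 = 9] LHS squared, RHS 9 ≥ 0: apply √ (±) ⇒ sqrt: -x = 3 or -3.
Step 5. [-x = 3 or -3] flip signs both sides ⇒ neg: x = -3 or 3.

Answer: x ∈ {-3, 3}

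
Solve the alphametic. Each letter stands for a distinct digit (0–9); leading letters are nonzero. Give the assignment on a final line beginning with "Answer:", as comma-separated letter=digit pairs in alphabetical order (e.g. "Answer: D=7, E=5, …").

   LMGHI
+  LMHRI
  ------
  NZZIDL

Step 1. [N] N is the leading digit of a 6-digit sum of two 5-digit numbers; the final carry is exactly 1 ⇒ N=1.
Step 2. [col 1: I + I ≡ L (mod 10)] column 1 (I + I ≡ L (mod 10), carry-in 0) doesn't pin I yet; pick I=9 and continue ⇒ I=9.
Step 3. [col 1: I + I ≡ L (mod 10)] column 1 reads I+I+carry(0)=L with I=9; with digits 1,9 already taken and all letters distinct, the only value for L is 8. So L=8.
Step 4. [col 2: H + R ≡ D (mod 10)] column 2 (H + R ≡ D (mod 10), carry-in 1) doesn't pin D yet; pick D=7 and continue. So D=7.
Step 5. [col 2: H + R ≡ D (mod 10)] several values work for H in column 2 (H + R ≡ D (mod 10), carry-in 1); try H=4, so H=4.
Step 6. [col 2: H + R ≡ D (mod 10)] column 2: given H=4, D=7, carry-in 1, and digits 1,4,7,8,9 already taken and all letters distinct, H+R≡D (mod 10) forces R=2, so R=2.
Step 7. [col 3: G + H ≡ I (mod 10)] from column 3 (H=4, I=9, carry-in 0, digits 1,2,4,7,8,9 already taken and all letters distinct): G must equal 5. So G=5.
Step 8. [col 4: M + M ≡ Z (mod 10)] in column 4 we have M+M≡Z with carry-in 0; given nothing yet and digits 1,2,4,5,7,8,9 already taken and all letters distinct, that pins M to 3. So M=3.
Step 9. [col 4: M + M ≡ Z (mod 10)] in column 4 we have M+M≡Z with carry-in 0; given M=3 and digits 1,2,3,4,5,7,8,9 already taken and all letters distinct, that pins Z to 6, so Z=6.

Answer: D=7, G=5, H=4, I=9, L=8, M=3, N=1, R=2, Z=6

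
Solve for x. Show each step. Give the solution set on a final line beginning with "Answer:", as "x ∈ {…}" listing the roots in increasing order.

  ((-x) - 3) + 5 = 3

Step 1. [((-x) - 3) + 5 = 3] 5 comes off first (subtract 5) ⇒ sub: (-x) - 3 = -2.
Step 2. [(-x) - 3 = -2] add 3: x sits inside (… - 3) ⇒ sub: -x = 1.
Step 3. [-x = 1] flip signs both sides, so neg: x = -1.

Answer: x ∈ {-1}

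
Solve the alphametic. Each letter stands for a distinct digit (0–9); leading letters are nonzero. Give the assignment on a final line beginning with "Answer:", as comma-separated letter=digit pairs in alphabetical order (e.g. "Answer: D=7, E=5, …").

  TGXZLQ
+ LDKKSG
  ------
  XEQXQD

Step 1. [col 1: Q + G ≡ D (mod 10)] no forcing yet in column 1 (carry-in 0); D=1 is free and consistent — try it ⇒ D=1.
Step 2. [col 1: Q + G ≡ D (mod 10)] G=7 is one option consistent with column 1 (Q + G ≡ D (mod 10), carry-in 0) — take it. So G=7.
Step 3. [col 1: Q + G ≡ D (mod 10)] column 1: given G=7, D=1, carry-in 0, and digits 1,7 already taken and all letters distinct, Q+G≡D (mod 10) forces Q=4 ⇒ Q=4.
Step 4. [col 2: L + S ≡ Q (mod 10)] column 2 (L + S ≡ Q (mod 10), carry-in 1) doesn't pin S yet; pick S=0 and continue ⇒ S=0.
Step 5. [col 2: L + S ≡ Q (mod 10)] column 2: given S=0, Q=4, carry-in 1, and digits 0,1,4,7 already taken and all letters distinct, L+S≡Q (mod 10) forces L=3 ⇒ L=3.
Step 6. [col 3: Z + K ≡ X (mod 10)] K=6 is one option consistent with column 3 (Z + K ≡ X (mod 10), carry-in 0) — take it, so K=6.
Step 7. [col 3: Z + K ≡ X (mod 10)] X=8 is one option consistent with column 3 (Z + K ≡ X (mod 10), carry-in 0) — take it. So X=8.
Step 8. [col 3: Z + K ≡ X (mod 10)] in column 3 we have Z+K≡X with carry-in 0; given K=6, X=8 and digits 0,1,3,4,6,7,8 already taken and all letters distinct, that pins Z to 2 ⇒ Z=2.
Step 9. [col 5: G + D ≡ E (mod 10)] column 5: given G=7, D=1, carry-in 1, and digits 0,1,2,3,4,6,7,8 already taken and all letters distinct, G+D≡E (mod 10) forces E=9 ⇒ E=9.
Step 10. [col 6: T + L ≡ X (mod 10)] column 6 reads T+L+carry(0)=X with L=3, X=8; with digits 0,1,2,3,4,6,7,8,9 already taken and all letters distinct, the only value for T is 5. So T=5.

Answer: D=1, E=9, G=7, K=6, L=3, Q=4, S=0, T=5, X=8, Z=2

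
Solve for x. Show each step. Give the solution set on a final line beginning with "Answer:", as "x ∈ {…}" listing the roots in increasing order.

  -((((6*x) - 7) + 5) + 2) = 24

Step 1. [-((((6*x) - 7) + 5) + 2) = 24] leading − — multiply by −1 ⇒ neg: (((6*x) - 7) + 5) + 2 = -24.
Step 2. [(((6*x) - 7) + 5) + 2 = -24] peel the +2: subtract 2 from each side ⇒ sub: ((6*x) - 7) + 5 = -26.
Step 3. [((6*x) - 7) + 5 = -26] peel the +5: subtract 5 from each side, so sub: (6*x) - 7 = -31.
Step 4. [(6*x) - 7 = -31] -7 is outermost — add 7 both sides. So sub: 6*x = -24.
Step 5. [6*x = -24] divide by the outer 6. So div: x = -4.

Answer: x ∈ {-4}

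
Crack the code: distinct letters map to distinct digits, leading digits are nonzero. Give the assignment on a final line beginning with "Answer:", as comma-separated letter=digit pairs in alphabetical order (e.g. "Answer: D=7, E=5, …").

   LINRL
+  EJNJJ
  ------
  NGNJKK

Step 1. [col 1: L + J ≡ K (mod 10)] several values work for J in column 1 (L + J ≡ K (mod 10), carry-in 0); try J=3 ⇒ J=3.
Step 2. [col 1: L + J ≡ K (mod 10)] several values work for L in column 1 (L + J ≡ K (mod 10), carry-in 0); try L=7 ⇒ L=7.
Step 3. [N] the sum has 6 digits but both addends have 5; that extra leading digit N is the final carry, namely 1. So N=1.
Step 4. [col 1: L + J ≡ K (mod 10)] in column 1 we have L+J≡K with carry-in 0; given L=7, J=3 and digits 1,3,7 already taken and all letters distinct, that pins K to 0, so K=0.
Step 5. [col 2: R + J ≡ K (mod 10)] column 2 reads R+J+carry(1)=K with J=3, K=0; with digits 0,1,3,7 already taken and all letters distinct, the only value for R is 6, so R=6.
Step 6. [col 4: I + J ≡ N (mod 10)] in column 4 we have I+J≡N with carry-in 0; given J=3, N=1 and digits 0,1,3,6,7 already taken and all letters distinct, that pins I to 8 ⇒ I=8.
Step 7. [col 5: L + E ≡ G (mod 10)] from column 5 (L=7, carry-in 1, digits 0,1,3,6,7,8 already taken and all letters distinct): G must equal 2. So G=2.
Step 8. [col 5: L + E ≡ G (mod 10)] column 5 reads L+E+carry(1)=G with L=7, G=2; with digits 0,1,2,3,6,7,8 already taken and all letters distinct, the only value for E is 4 ⇒ E=4.

Answer: E=4, G=2, I=8, J=3, K=0, L=7, N=1, R=6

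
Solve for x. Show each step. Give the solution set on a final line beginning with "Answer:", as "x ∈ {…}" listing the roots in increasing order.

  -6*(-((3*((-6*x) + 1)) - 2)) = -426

Step 1. [-6*(-((3*((-6*x) + 1)) - 2)) = -426] LHS = -6·(…); ÷-6 both sides ⇒ div: -((3*((-6*x) + 1)) - 2) = 71.
Step 2. [-((3*((-6*x) + 1)) - 2) = 71] leading − — multiply by −1, so neg: (3*((-6*x) + 1)) - 2 = -71.
Step 3. [(3*((-6*x) + 1)) - 2 = -71] 2 comes off first (add 2) ⇒ sub: 3*((-6*x) + 1) = -69.
Step 4. [3*((-6*x) + 1) = -69] divide by the outer 3, so div: (-6*x) + 1 = -23.
Step 5. [(-6*x) + 1 = -23] peel the +1: subtract 1 from each side ⇒ sub: -6*x = -24.
Step 6. [-6*x = -24] -6 out front; divide by -6, so div: x = 4.

Answer: x ∈ {4}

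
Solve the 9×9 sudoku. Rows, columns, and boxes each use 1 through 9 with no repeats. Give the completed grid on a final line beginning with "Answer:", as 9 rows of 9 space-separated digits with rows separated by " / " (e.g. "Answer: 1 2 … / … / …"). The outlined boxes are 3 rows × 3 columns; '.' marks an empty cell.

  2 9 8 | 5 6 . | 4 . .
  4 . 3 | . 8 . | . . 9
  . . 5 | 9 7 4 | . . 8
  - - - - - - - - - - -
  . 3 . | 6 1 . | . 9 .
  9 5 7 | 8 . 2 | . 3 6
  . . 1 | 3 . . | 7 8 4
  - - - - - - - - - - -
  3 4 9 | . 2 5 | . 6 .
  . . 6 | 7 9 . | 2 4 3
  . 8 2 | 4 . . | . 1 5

Step 1. [r2c6∈{1}] only 1 remains possible at r2c6. So r2c6=1.
Step 2. [r2c8∈{2,5,7}] across col 8, 5 lands solely at r2c8. So r2c8=5.
Step 3. [r6c1∈{6}] r6c1 is down to just 6, so r6c1=6.
Step 4. [r3c1∈{1}] r3c1 has the single candidate 1. So r3c1=1.
Step 5. [r2c7∈{6}] only 6 remains possible at r2c7, so r2c7=6.
Step 6. [r1c8∈{7}] r1c8 is down to just 7 ⇒ r1c8=7.
Step 7. [r9c6∈{3,6}] across row 9, 6 lands solely at r9c6. So r9c6=6.
Step 8. [r2c4∈{2}] nothing but 2 survives at r2c4 ⇒ r2c4=2.
Step 9. [r2c2∈{7}] r2c2 has the single candidate 7. So r2c2=7.
Step 10. [r5c7∈{1}] r5c7's peers cover all but 1, so r5c7=1.
Step 11. [r1c6∈{3}] only 3 remains possible at r1c6. So r1c6=3.
Step 12. [r8c1∈{5}] r8c1 is down to just 5. So r8c1=5.
Step 13. [r7c7∈{8}] only 8 remains possible at r7c7 ⇒ r7c7=8.
Step 14. [r6c2∈{2}] r6c2 is down to just 2. So r6c2=2.
Step 15. [r4c9∈{2}] r4c9 has the single candidate 2, so r4c9=2.
Step 16. [r8c2∈{1}] r8c2's peers cover all but 1 ⇒ r8c2=1.
Step 17. [r1c9∈{1}] nothing but 1 survives at r1c9 ⇒ r1c9=1.
Step 18. [r6c6∈{9}] only 9 remains possible at r6c6, so r6c6=9.
Step 19. [r9c7∈{9}] r9c7 has the single candidate 9. So r9c7=9.
Step 20. [r4c7∈{5}] r4c7 has the single candidate 5. So r4c7=5.
Step 21. [r3c7∈{3}] r3c7 has the single candidate 3, so r3c7=3.
Step 22. [r3c2∈{6}] r3c2 is down to just 6, so r3c2=6.
Step 23. [r7c9∈{7}] nothing but 7 survives at r7c9 ⇒ r7c9=7.
Step 24. [r4c3∈{4}] nothing but 4 survives at r4c3, so r4c3=4.
Step 25. [r4c1∈{8}] r4c1 has the single candidate 8. So r4c1=8.
Step 26. [r7c4∈{1}] nothing but 1 survives at r7c4, so r7c4=1.
Step 27. [r4c6∈{7}] r4c6 is down to just 7 ⇒ r4c6=7.
Step 28. [r8c6∈{8}] r8c6's peers cover all but 8 ⇒ r8c6=8.
Step 29. [r3c8∈{2}] nothing but 2 survives at r3c8, so r3c8=2.
Step 30. [r9c1∈{7}] r9c1 is down to just 7. So r9c1=7.
Step 31. [r5c5∈{4}] r5c5 has the single candidate 4, so r5c5=4.
Step 32. [r9c5∈{3}] nothing but 3 survives at r9c5, so r9c5=3.
Step 33. [r6c5∈{5}] r6c5 has the single candidate 5. So r6c5=5.

Answer: 2 9 8 5 6 3 4 7 1 / 4 7 3 2 8 1 6 5 9 / 1 6 5 9 7 4 3 2 8 / 8 3 4 6 1 7 5 9 2 / 9 5 7 8 4 2 1 3 6 / 6 2 1 3 5 9 7 8 4 / 3 4 9 1 2 5 8 6 7 / 5 1 6 7 9 8 2 4 3 / 7 8 2 4 3 6 9 1 5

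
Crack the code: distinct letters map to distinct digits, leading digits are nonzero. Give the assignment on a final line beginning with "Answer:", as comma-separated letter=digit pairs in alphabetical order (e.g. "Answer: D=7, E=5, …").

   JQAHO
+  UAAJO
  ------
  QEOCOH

Step 1. [col 1: O + O ≡ H (mod 10)] several values work for H in column 1 (O + O ≡ H (mod 10), carry-in 0); try H=8 ⇒ H=8.
Step 2. [Q] Q is the leading digit of a 6-digit sum of two 5-digit numbers; the final carry is exactly 1 ⇒ Q=1.
Step 3. [col 1: O + O ≡ H (mod 10)] no forcing yet in column 1 (carry-in 0); O=4 is free and consistent — try it. So O=4.
Step 4. [col 2: H + J ≡ O (mod 10)] column 2: given H=8, O=4, carry-in 0, and digits 1,4,8 already taken and all letters distinct, H+J≡O (mod 10) forces J=6 ⇒ J=6.
Step 5. [col 3: A + A ≡ C (mod 10)] column 3 (A + A ≡ C (mod 10), carry-in 1) doesn't pin A yet; pick A=3 and continue ⇒ A=3.
Step 6. [col 3: A + A ≡ C (mod 10)] column 3: given A=3, carry-in 1, and digits 1,3,4,6,8 already taken and all letters distinct, A+A≡C (mod 10) forces C=7. So C=7.
Step 7. [col 5: J + U ≡ E (mod 10)] from column 5 (J=6, carry-in 0, digits 1,3,4,6,7,8 already taken and all letters distinct): E must equal 5, so E=5.
Step 8. [col 5: J + U ≡ E (mod 10)] from column 5 (J=6, E=5, carry-in 0, digits 1,3,4,5,6,7,8 already taken and all letters distinct): U must equal 9, so U=9.

Answer: A=3, C=7, E=5, H=8, J=6, O=4, Q=1, U=9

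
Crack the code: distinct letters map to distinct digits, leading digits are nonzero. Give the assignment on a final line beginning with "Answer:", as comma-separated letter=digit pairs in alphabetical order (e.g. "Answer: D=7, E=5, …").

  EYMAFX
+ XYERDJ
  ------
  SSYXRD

Step 1. [col 1: X + J ≡ D (mod 10)] no forcing yet in column 1 (carry-in 0); D=9 is free and consistent — try it, so D=9.
Step 2. [col 1: X + J ≡ D (mod 10)] X=3 is one option consistent with column 1 (X + J ≡ D (mod 10), carry-in 0) — take it. So X=3.
Step 3. [col 1: X + J ≡ D (mod 10)] in column 1 we have X+J≡D with carry-in 0; given X=3, D=9 and digits 3,9 already taken and all letters distinct, that pins J to 6 ⇒ J=6.
Step 4. [col 2: F + D ≡ R (mod 10)] F=8 is one option consistent with column 2 (F + D ≡ R (mod 10), carry-in 0) — take it ⇒ F=8.
Step 5. [col 2: F + D ≡ R (mod 10)] column 2 reads F+D+carry(0)=R with F=8, D=9; with digits 3,6,8,9 already taken and all letters distinct, the only value for R is 7, so R=7.
Step 6. [col 3: A + R ≡ X (mod 10)] from column 3 (R=7, X=3, carry-in 1, digits 3,6,7,8,9 already taken and all letters distinct): A must equal 5. So A=5.
Step 7. [col 4: M + E ≡ Y (mod 10)] several values work for Y in column 4 (M + E ≡ Y (mod 10), carry-in 1); try Y=2. So Y=2.
Step 8. [col 4: M + E ≡ Y (mod 10)] E=1 is one option consistent with column 4 (M + E ≡ Y (mod 10), carry-in 1) — take it ⇒ E=1.
Step 9. [col 4: M + E ≡ Y (mod 10)] column 4: given E=1, Y=2, carry-in 1, and digits 1,2,3,5,6,7,8,9 already taken and all letters distinct, M+E≡Y (mod 10) forces M=0. So M=0.
Step 10. [col 5: Y + Y ≡ S (mod 10)] column 5 reads Y+Y+carry(0)=S with Y=2; with digits 0,1,2,3,5,6,7,8,9 already taken and all letters distinct, the only value for S is 4 ⇒ S=4.

Answer: A=5, D=9, E=1, F=8, J=6, M=0, R=7, S=4, X=3, Y=2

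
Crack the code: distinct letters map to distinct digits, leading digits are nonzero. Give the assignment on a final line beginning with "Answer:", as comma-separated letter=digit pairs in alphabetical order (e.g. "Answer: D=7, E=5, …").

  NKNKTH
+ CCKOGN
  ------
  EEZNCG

Step 1. [col 1: H + N ≡ G (mod 10)] no forcing yet in column 1 (carry-in 0); H=1 is free and consistent — try it, so H=1.
Step 2. [col 1: H + N ≡ G (mod 10)] no forcing yet in column 1 (carry-in 0); G=8 is free and consistent — try it ⇒ G=8.
Step 3. [col 1: H + N ≡ G (mod 10)] column 1 reads H+N+carry(0)=G with H=1, G=8; with digits 1,8 already taken and all letters distinct, the only value for N is 7 ⇒ N=7.
Step 4. [col 2: T + G ≡ C (mod 10)] several values work for T in column 2 (T + G ≡ C (mod 10), carry-in 0); try T=4. So T=4.
Step 5. [col 2: T + G ≡ C (mod 10)] in column 2 we have T+G≡C with carry-in 0; given T=4, G=8 and digits 1,4,7,8 already taken and all letters distinct, that pins C to 2. So C=2.
Step 6. [col 3: K + O ≡ N (mod 10)] no forcing yet in column 3 (carry-in 1); K=6 is free and consistent — try it ⇒ K=6.
Step 7. [col 3: K + O ≡ N (mod 10)] column 3: given K=6, N=7, carry-in 1, and digits 1,2,4,6,7,8 already taken and all letters distinct, K+O≡N (mod 10) forces O=0. So O=0.
Step 8. [col 4: N + K ≡ Z (mod 10)] column 4: given N=7, K=6, carry-in 0, and digits 0,1,2,4,6,7,8 already taken and all letters distinct, N+K≡Z (mod 10) forces Z=3, so Z=3.
Step 9. [col 5: K + C ≡ E (mod 10)] column 5 reads K+C+carry(1)=E with K=6, C=2; with digits 0,1,2,3,4,6,7,8 already taken and all letters distinct, the only value for E is 9, so E=9.

Answer: C=2, E=9, G=8, H=1, K=6, N=7, O=0, T=4, Z=3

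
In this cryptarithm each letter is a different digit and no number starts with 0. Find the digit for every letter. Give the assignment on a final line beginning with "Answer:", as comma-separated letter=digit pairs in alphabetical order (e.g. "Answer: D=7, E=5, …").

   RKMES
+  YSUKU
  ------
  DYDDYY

Step 1. [col 1: S + U ≡ Y (mod 10)] several values work for S in column 1 (S + U ≡ Y (mod 10), carry-in 0); try S=8. So S=8.
Step 2. [col 1: S + U ≡ Y (mod 10)] column 1 (S + U ≡ Y (mod 10), carry-in 0) doesn't pin U yet; pick U=5 and continue, so U=5.
Step 3. [col 1: S + U ≡ Y (mod 10)] column 1 reads S+U+carry(0)=Y with S=8, U=5; with digits 5,8 already taken and all letters distinct, the only value for Y is 3 ⇒ Y=3.
Step 4. [col 2: E + K ≡ Y (mod 10)] column 2 (E + K ≡ Y (mod 10), carry-in 1) doesn't pin K yet; pick K=2 and continue ⇒ K=2.
Step 5. [D] adding two 5-digit numbers gives at most 5+1 digits, and here it does — D is that final carry and must be 1. So D=1.
Step 6. [col 2: E + K ≡ Y (mod 10)] column 2: given K=2, Y=3, carry-in 1, and digits 1,2,3,5,8 already taken and all letters distinct, E+K≡Y (mod 10) forces E=0, so E=0.
Step 7. [col 3: M + U ≡ D (mod 10)] in column 3 we have M+U≡D with carry-in 0; given U=5, D=1 and digits 0,1,2,3,5,8 already taken and all letters distinct, that pins M to 6, so M=6.
Step 8. [col 5: R + Y ≡ Y (mod 10)] column 5: given Y=3, carry-in 1, and digits 0,1,2,3,5,6,8 already taken and all letters distinct, R+Y≡Y (mod 10) forces R=9. So R=9.

Answer: D=1, E=0, K=2, M=6, R=9, S=8, U=5, Y=3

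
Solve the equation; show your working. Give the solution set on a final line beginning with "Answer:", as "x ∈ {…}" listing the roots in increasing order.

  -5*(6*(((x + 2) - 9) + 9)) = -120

Step 1. [-5*(6*(((x + 2) - 9) + 9)) = -120] -5 out front; divide by -5. So div: 6*(((x + 2) - 9) + 9) = 24.
Step 2. [6*(((x + 2) - 9) + 9) = 24] leading coefficient 6: divide by 6, so div: ((x + 2) - 9) + 9 = 4.
Step 3. [((x + 2) - 9) + 9 = 4] 9 comes off first (subtract 9). So sub: (x + 2) - 9 = -5.
Step 4. [(x + 2) - 9 = -5] peel the -9: add 9 from each side ⇒ sub: x + 2 = 4.
Step 5. [x + 2 = 4] +2 is outermost — subtract 2 both sides. So sub: x = 2.

Answer: x ∈ {2}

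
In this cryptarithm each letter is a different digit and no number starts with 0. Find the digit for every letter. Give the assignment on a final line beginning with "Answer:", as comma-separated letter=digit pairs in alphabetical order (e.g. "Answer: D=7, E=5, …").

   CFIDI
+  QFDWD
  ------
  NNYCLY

Step 1. [col 1: I + D ≡ Y (mod 10)] D=3 is one option consistent with column 1 (I + D ≡ Y (mod 10), carry-in 0) — take it, so D=3.
Step 2. [N] the sum has 6 digits but both addends have 5; that extra leading digit N is the final carry, namely 1 ⇒ N=1.
Step 3. [col 1: I + D ≡ Y (mod 10)] several values work for I in column 1 (I + D ≡ Y (mod 10), carry-in 0); try I=5, so I=5.
Step 4. [col 1: I + D ≡ Y (mod 10)] column 1 reads I+D+carry(0)=Y with I=5, D=3; with digits 1,3,5 already taken and all letters distinct, the only value for Y is 8. So Y=8.
Step 5. [col 2: D + W ≡ L (mod 10)] L=0 is one option consistent with column 2 (D + W ≡ L (mod 10), carry-in 0) — take it ⇒ L=0.
Step 6. [col 2: D + W ≡ L (mod 10)] in column 2 we have D+W≡L with carry-in 0; given D=3, L=0 and digits 0,1,3,5,8 already taken and all letters distinct, that pins W to 7, so W=7.
Step 7. [col 3: I + D ≡ C (mod 10)] from column 3 (I=5, D=3, carry-in 1, digits 0,1,3,5,7,8 already taken and all letters distinct): C must equal 9, so C=9.
Step 8. [col 4: F + F ≡ Y (mod 10)] in column 4 we have F+F≡Y with carry-in 0; given Y=8 and digits 0,1,3,5,7,8,9 already taken and all letters distinct, that pins F to 4, so F=4.
Step 9. [col 5: C + Q ≡ N (mod 10)] from column 5 (C=9, N=1, carry-in 0, digits 0,1,3,4,5,7,8,9 already taken and all letters distinct): Q must equal 2, so Q=2.

Answer: C=9, D=3, F=4, I=5, L=0, N=1, Q=2, W=7, Y=8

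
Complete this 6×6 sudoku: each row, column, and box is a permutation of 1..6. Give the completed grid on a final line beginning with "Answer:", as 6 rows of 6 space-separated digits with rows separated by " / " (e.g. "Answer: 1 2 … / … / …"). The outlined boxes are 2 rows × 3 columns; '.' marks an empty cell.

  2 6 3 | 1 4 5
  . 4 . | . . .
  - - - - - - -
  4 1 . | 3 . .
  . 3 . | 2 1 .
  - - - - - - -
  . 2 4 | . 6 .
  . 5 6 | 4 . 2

Step 1. [r6c5∈{3}] nothing but 3 survives at r6c5. So r6c5=3.
Step 2. [r4c3∈{5}] r4c3's peers cover all but 5 ⇒ r4c3=5.
Step 3. [r6c1∈{1}] r6c1's peers cover all but 1 ⇒ r6c1=1.
Step 4. [r3c6∈{6}] r3c6 has the single candidate 6, so r3c6=6.
Step 5. [r3c5∈{5}] r3c5 is down to just 5. So r3c5=5.
Step 6. [r2c4∈{6}] nothing but 6 survives at r2c4 ⇒ r2c4=6.
Step 7. [r5c4∈{5}] r5c4 is down to just 5. So r5c4=5.
Step 8. [r5c6∈{1}] nothing but 1 survives at r5c6 ⇒ r5c6=1.
Step 9. [r5c1∈{3}] r5c1 has the single candidate 3 ⇒ r5c1=3.
Step 10. [r4c6∈{4}] r4c6's peers cover all but 4. So r4c6=4.
Step 11. [r2c6∈{3}] r2c6 is down to just 3, so r2c6=3.
Step 12. [r2c5∈{2}] r2c5 is down to just 2 ⇒ r2c5=2.
Step 13. [r2c3∈{1}] nothing but 1 survives at r2c3. So r2c3=1.
Step 14. [r2c1∈{5}] nothing but 5 survives at r2c1, so r2c1=5.
Step 15. [r4c1∈{6}] nothing but 6 survives at r4c1, so r4c1=6.
Step 16. [r3c3∈{2}] r3c3 is down to just 2 ⇒ r3c3=2.

Answer: 2 6 3 1 4 5 / 5 4 1 6 2 3 / 4 1 2 3 5 6 / 6 3 5 2 1 4 / 3 2 4 5 6 1 / 1 5 6 4 3 2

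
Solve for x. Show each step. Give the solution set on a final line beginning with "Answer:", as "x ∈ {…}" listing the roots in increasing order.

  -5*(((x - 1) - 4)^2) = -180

Step 1. [-5*(((x - 1) - 4)^2) = -180] leading coefficient -5: divide by -5. So div: ((x - 1) - 4)^2 = 36.
Step 2. [((x - 1) - 4)^2 = 36] LHS squared, RHS 36 ≥ 0: apply √ (±) ⇒ sqrt: (x - 1) - 4 = 6 or -6.
Step 3. [(x - 1) - 4 = 6 or -6] the outer -4 inverts by adding 4 ⇒ sub: x - 1 = 10 or -2.
Step 4. [x - 1 = 10 or -2] peel the -1: add 1 from each side. So sub: x = 11 or -1.

Answer: x ∈ {-1, 11}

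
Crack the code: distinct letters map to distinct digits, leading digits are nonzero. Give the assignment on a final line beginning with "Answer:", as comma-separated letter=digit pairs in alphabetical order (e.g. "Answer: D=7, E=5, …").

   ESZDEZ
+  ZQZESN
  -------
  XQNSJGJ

Step 1. [col 1: Z + N ≡ J (mod 10)] no forcing yet in column 1 (carry-in 0); N=7 is free and consistent — try it ⇒ N=7.
Step 2. [col 1: Z + N ≡ J (mod 10)] J=5 is one option consistent with column 1 (Z + N ≡ J (mod 10), carry-in 0) — take it. So J=5.
Step 3. [col 1: Z + N ≡ J (mod 10)] column 1 reads Z+N+carry(0)=J with N=7, J=5; with digits 5,7 already taken and all letters distinct, the only value for Z is 8. So Z=8.
Step 4. [col 2: E + S ≡ G (mod 10)] column 2 (E + S ≡ G (mod 10), carry-in 1) doesn't pin G yet; pick G=9 and continue. So G=9.
Step 5. [X] adding two 6-digit numbers gives at most 6+1 digits, and here it does — X is that final carry and must be 1, so X=1.
Step 6. [col 2: E + S ≡ G (mod 10)] no forcing yet in column 2 (carry-in 1); S=6 is free and consistent — try it, so S=6.
Step 7. [col 2: E + S ≡ G (mod 10)] in column 2 we have E+S≡G with carry-in 1; given S=6, G=9 and digits 1,5,6,7,8,9 already taken and all letters distinct, that pins E to 2, so E=2.
Step 8. [col 3: D + E ≡ J (mod 10)] in column 3 we have D+E≡J with carry-in 0; given E=2, J=5 and digits 1,2,5,6,7,8,9 already taken and all letters distinct, that pins D to 3 ⇒ D=3.
Step 9. [col 5: S + Q ≡ N (mod 10)] column 5 reads S+Q+carry(1)=N with S=6, N=7; with digits 1,2,3,5,6,7,8,9 already taken and all letters distinct, the only value for Q is 0 ⇒ Q=0.

Answer: D=3, E=2, G=9, J=5, N=7, Q=0, S=6, X=1, Z=8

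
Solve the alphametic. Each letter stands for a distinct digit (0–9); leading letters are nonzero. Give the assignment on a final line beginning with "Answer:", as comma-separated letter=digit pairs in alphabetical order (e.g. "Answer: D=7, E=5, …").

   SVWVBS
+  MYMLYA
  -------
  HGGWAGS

Step 1. [col 1: S + A ≡ S (mod 10)] from column 1 (nothing yet, carry-in 0, all letters distinct, none taken yet): A must equal 0 ⇒ A=0.
Step 2. [col 1: S + A ≡ S (mod 10)] no forcing yet in column 1 (carry-in 0); S=8 is free and consistent — try it, so S=8.
Step 3. [col 2: B + Y ≡ G (mod 10)] G=7 is one option consistent with column 2 (B + Y ≡ G (mod 10), carry-in 0) — take it, so G=7.
Step 4. [col 2: B + Y ≡ G (mod 10)] no forcing yet in column 2 (carry-in 0); Y=2 is free and consistent — try it. So Y=2.
Step 5. [H] the sum has 7 digits but both addends have 6; that extra leading digit H is the final carry, namely 1. So H=1.
Step 6. [col 2: B + Y ≡ G (mod 10)] in column 2 we have B+Y≡G with carry-in 0; given Y=2, G=7 and digits 0,1,2,7,8 already taken and all letters distinct, that pins B to 5. So B=5.
Step 7. [col 3: V + L ≡ A (mod 10)] no forcing yet in column 3 (carry-in 0); L=6 is free and consistent — try it ⇒ L=6.
Step 8. [col 3: V + L ≡ A (mod 10)] in column 3 we have V+L≡A with carry-in 0; given L=6, A=0 and digits 0,1,2,5,6,7,8 already taken and all letters distinct, that pins V to 4 ⇒ V=4.
Step 9. [col 4: W + M ≡ W (mod 10)] column 4: given nothing yet, carry-in 1, and digits 0,1,2,4,5,6,7,8 already taken and all letters distinct, W+M≡W (mod 10) forces M=9, so M=9.
Step 10. [col 4: W + M ≡ W (mod 10)] column 4: given M=9, carry-in 1, and digits 0,1,2,4,5,6,7,8,9 already taken and all letters distinct, W+M≡W (mod 10) forces W=3 ⇒ W=3.

Answer: A=0, B=5, G=7, H=1, L=6, M=9, S=8, V=4, W=3, Y=2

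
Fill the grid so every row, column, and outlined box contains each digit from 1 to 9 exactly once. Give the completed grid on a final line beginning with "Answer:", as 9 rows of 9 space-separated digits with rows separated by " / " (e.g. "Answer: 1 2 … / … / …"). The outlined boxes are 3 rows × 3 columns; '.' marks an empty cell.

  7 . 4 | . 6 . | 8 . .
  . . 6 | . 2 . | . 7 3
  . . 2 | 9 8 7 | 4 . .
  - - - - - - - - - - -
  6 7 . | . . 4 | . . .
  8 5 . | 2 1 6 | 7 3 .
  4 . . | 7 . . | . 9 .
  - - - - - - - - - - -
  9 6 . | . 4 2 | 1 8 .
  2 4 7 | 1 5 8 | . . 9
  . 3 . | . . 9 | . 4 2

Step 1. [r3c2∈{1}] r3c2 is down to just 1, so r3c2=1.
Step 2. [r2c1∈{5}] nothing but 5 survives at r2c1, so r2c1=5.
Step 3. [r6c5∈{3}] nothing but 3 survives at r6c5 ⇒ r6c5=3.
Step 4. [r6c9∈{1,5,6,8}] row 6 places 8 nowhere but r6c9, so r6c9=8.
Step 5. [r6c7∈{2,5,6}] in row 6, 6 fits only at r6c7. So r6c7=6.
Step 6. [r9c7∈{5}] r9c7 is down to just 5, so r9c7=5.
Step 7. [r1c6∈{1,3,5}] across col 6, 3 lands solely at r1c6. So r1c6=3.
Step 8. [r1c4∈{5}] nothing but 5 survives at r1c4, so r1c4=5.
Step 9. [r1c9∈{1}] only 1 remains possible at r1c9. So r1c9=1.
Step 10. [r4c8∈{1,2,5}] col 8 places 1 nowhere but r4c8. So r4c8=1.
Step 11. [r3c9∈{5,6}] across col 9, 6 lands solely at r3c9, so r3c9=6.
Step 12. [r9c1∈{1}] nothing but 1 survives at r9c1, so r9c1=1.
Step 13. [r1c2∈{9}] nothing but 9 survives at r1c2, so r1c2=9.
Step 14. [r4c3∈{3,9}] across row 4, 3 lands solely at r4c3, so r4c3=3.
Step 15. [r3c1∈{3}] r3c1's peers cover all but 3 ⇒ r3c1=3.
Step 16. [r2c4∈{4}] r2c4 has the single candidate 4. So r2c4=4.
Step 17. [r5c9∈{4}] only 4 remains possible at r5c9. So r5c9=4.
Step 18. [r2c6∈{1}] r2c6 is down to just 1 ⇒ r2c6=1.
Step 19. [r8c7∈{3}] r8c7's peers cover all but 3. So r8c7=3.
Step 20. [r9c3∈{8}] r9c3 is down to just 8 ⇒ r9c3=8.
Step 21. [r2c2∈{8}] r2c2 has the single candidate 8. So r2c2=8.
Step 22. [r6c2∈{2}] r6c2's peers cover all but 2. So r6c2=2.
Step 23. [r5c3∈{9}] nothing but 9 survives at r5c3 ⇒ r5c3=9.
Step 24. [r4c7∈{2}] r4c7 is down to just 2, so r4c7=2.
Step 25. [r4c9∈{5}] only 5 remains possible at r4c9, so r4c9=5.
Step 26. [r9c5∈{7}] r9c5 has the single candidate 7. So r9c5=7.
Step 27. [r4c5∈{9}] r4c5 is down to just 9 ⇒ r4c5=9.
Step 28. [r2c7∈{9}] r2c7 is down to just 9. So r2c7=9.
Step 29. [r7c9∈{7}] r7c9 is down to just 7, so r7c9=7.
Step 30. [r6c6∈{5}] only 5 remains possible at r6c6 ⇒ r6c6=5.
Step 31. [r1c8∈{2}] r1c8 has the single candidate 2. So r1c8=2.
Step 32. [r6c3∈{1}] r6c3 is down to just 1 ⇒ r6c3=1.
Step 33. [r3c8∈{5}] r3c8 is down to just 5, so r3c8=5.
Step 34. [r7c3∈{5}] only 5 remains possible at r7c3 ⇒ r7c3=5.
Step 35. [r4c4∈{8}] r4c4 is down to just 8, so r4c4=8.
Step 36. [r8c8∈{6}] nothing but 6 survives at r8c8, so r8c8=6.
Step 37. [r9c4∈{6}] nothing but 6 survives at r9c4, so r9c4=6.
Step 38. [r7c4∈{3}] r7c4 is down to just 3. So r7c4=3.

Answer: 7 9 4 5 6 3 8 2 1 / 5 8 6 4 2 1 9 7 3 / 3 1 2 9 8 7 4 5 6 / 6 7 3 8 9 4 2 1 5 / 8 5 9 2 1 6 7 3 4 / 4 2 1 7 3 5 6 9 8 / 9 6 5 3 4 2 1 8 7 / 2 4 7 1 5 8 3 6 9 / 1 3 8 6 7 9 5 4 2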